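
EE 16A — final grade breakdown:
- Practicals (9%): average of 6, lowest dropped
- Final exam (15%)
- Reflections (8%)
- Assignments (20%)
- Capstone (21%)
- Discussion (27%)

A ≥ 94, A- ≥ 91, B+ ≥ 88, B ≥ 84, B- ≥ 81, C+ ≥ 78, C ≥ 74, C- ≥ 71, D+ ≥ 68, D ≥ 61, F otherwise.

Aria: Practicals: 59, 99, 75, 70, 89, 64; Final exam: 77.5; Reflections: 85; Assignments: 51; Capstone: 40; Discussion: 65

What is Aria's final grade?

Practicals: drop 59 → average of remaining 5 = 397/5 = 79.4
Weighted total:
  Practicals 79.4 × 0.09 = 7.146
  Final exam 77.5 × 0.15 = 11.625
  Reflections 85 × 0.08 = 6.8
  Assignments 51 × 0.2 = 10.2
  Capstone 40 × 0.21 = 8.4
  Discussion 65 × 0.27 = 17.55
Sum = 61.721
61.721 is ≥ 61 and < 68 → D

D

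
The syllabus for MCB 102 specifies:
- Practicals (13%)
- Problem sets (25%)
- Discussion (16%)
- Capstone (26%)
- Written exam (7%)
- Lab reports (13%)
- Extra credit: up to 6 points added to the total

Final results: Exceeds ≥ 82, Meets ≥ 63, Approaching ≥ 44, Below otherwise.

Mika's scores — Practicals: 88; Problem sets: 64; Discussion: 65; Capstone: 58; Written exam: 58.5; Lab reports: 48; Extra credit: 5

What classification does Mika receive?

Weighted total:
  Practicals 88 × 0.13 = 11.44
  Problem sets 64 × 0.25 = 16
  Discussion 65 × 0.16 = 10.4
  Capstone 58 × 0.26 = 15.08
  Written exam 58.5 × 0.07 = 4.095
  Lab reports 48 × 0.13 = 6.24
Sum = 63.255
Extra credit: 63.255 + 5 = 68.255
68.255 is ≥ 63 and < 82 → Meets

Meets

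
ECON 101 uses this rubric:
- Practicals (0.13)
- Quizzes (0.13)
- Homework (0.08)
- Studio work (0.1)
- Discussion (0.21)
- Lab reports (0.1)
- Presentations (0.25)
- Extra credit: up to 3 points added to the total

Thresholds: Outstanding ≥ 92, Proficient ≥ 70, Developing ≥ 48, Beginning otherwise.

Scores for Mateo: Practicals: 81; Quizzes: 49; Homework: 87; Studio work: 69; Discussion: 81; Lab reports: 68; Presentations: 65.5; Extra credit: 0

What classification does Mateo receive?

Proficient

Weighted total:
  Practicals 81 × 0.13 = 10.53
  Quizzes 49 × 0.13 = 6.37
  Homework 87 × 0.08 = 6.96
  Studio work 69 × 0.1 = 6.9
  Discussion 81 × 0.21 = 17.01
  Lab reports 68 × 0.1 = 6.8
  Presentations 65.5 × 0.25 = 16.375
Sum = 70.945
Extra credit: 70.945 + 0 = 70.945
70.945 is ≥ 70 and < 92 → Proficient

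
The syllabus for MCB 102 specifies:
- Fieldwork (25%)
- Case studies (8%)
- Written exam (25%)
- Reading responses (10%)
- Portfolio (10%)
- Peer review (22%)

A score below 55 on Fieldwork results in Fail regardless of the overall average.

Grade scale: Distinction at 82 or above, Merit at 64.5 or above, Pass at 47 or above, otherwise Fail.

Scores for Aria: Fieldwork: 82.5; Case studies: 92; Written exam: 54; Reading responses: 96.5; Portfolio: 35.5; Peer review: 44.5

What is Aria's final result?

Fieldwork score 82.5 ≥ 55: minimum met.
Weighted total:
  Fieldwork 82.5 × 0.25 = 20.625
  Case studies 92 × 0.08 = 7.36
  Written exam 54 × 0.25 = 13.5
  Reading responses 96.5 × 0.1 = 9.65
  Portfolio 35.5 × 0.1 = 3.55
  Peer review 44.5 × 0.22 = 9.79
Sum = 64.475
64.475 is ≥ 47 and < 64.5 → Pass

Pass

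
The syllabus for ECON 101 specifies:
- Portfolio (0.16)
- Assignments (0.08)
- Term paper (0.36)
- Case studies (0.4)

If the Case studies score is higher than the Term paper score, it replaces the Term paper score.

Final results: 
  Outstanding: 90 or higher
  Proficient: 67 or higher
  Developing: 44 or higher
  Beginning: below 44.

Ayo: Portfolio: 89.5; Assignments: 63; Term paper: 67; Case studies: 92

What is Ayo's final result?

Case studies (92) > Term paper (67), so Term paper counts as 92.
Weighted total:
  Portfolio 89.5 × 0.16 = 14.32
  Assignments 63 × 0.08 = 5.04
  Term paper 92 × 0.36 = 33.12
  Case studies 92 × 0.4 = 36.8
Sum = 89.28
89.28 is ≥ 67 and < 90 → Proficient

Proficient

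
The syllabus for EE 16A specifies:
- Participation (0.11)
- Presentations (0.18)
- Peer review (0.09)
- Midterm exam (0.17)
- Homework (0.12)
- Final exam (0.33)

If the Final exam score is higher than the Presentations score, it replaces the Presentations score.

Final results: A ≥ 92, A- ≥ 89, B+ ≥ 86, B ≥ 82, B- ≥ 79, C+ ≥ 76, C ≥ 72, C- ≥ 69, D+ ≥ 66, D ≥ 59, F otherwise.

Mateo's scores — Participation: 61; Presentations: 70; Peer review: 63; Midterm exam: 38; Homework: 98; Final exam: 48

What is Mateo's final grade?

Final exam (48) ≤ Presentations (70), so Presentations stays at 70.
Weighted total:
  Participation 61 × 0.11 = 6.71
  Presentations 70 × 0.18 = 12.6
  Peer review 63 × 0.09 = 5.67
  Midterm exam 38 × 0.17 = 6.46
  Homework 98 × 0.12 = 11.76
  Final exam 48 × 0.33 = 15.84
Sum = 59.04
59.04 is ≥ 59 and < 66 → D

D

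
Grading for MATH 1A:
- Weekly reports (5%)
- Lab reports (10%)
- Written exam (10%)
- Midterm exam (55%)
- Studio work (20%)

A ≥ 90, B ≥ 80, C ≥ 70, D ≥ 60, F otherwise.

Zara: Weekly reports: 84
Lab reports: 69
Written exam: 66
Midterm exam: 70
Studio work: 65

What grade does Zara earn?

Weighted total:
  Weekly reports 84 × 0.05 = 4.2
  Lab reports 69 × 0.1 = 6.9
  Written exam 66 × 0.1 = 6.6
  Midterm exam 70 × 0.55 = 38.5
  Studio work 65 × 0.2 = 13
Sum = 69.2
69.2 is ≥ 60 and < 70 → D

D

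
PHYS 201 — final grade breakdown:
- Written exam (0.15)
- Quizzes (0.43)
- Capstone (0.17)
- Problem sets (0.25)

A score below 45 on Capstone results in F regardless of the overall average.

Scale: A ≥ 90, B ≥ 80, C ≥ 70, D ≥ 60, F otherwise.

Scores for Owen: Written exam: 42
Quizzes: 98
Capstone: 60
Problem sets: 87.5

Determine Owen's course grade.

Capstone score 60 ≥ 45: minimum met.
Weighted total:
  Written exam 42 × 0.15 = 6.3
  Quizzes 98 × 0.43 = 42.14
  Capstone 60 × 0.17 = 10.2
  Problem sets 87.5 × 0.25 = 21.875
Sum = 80.515
80.515 is ≥ 80 and < 90 → B

B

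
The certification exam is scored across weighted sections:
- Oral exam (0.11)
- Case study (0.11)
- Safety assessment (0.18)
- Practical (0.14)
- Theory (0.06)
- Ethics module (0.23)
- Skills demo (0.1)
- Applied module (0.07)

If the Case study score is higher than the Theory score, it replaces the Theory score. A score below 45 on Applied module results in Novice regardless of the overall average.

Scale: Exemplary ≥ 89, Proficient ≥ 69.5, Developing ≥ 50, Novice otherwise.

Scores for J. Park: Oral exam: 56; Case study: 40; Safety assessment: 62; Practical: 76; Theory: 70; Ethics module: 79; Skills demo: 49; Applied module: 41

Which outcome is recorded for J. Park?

Case study (40) ≤ Theory (70), so Theory stays at 70.
Applied module score 41 < 45: minimum not met.
Weighted total:
  Oral exam 56 × 0.11 = 6.16
  Case study 40 × 0.11 = 4.4
  Safety assessment 62 × 0.18 = 11.16
  Practical 76 × 0.14 = 10.64
  Theory 70 × 0.06 = 4.2
  Ethics module 79 × 0.23 = 18.17
  Skills demo 49 × 0.1 = 4.9
  Applied module 41 × 0.07 = 2.87
Sum = 62.5
Because the Applied module minimum was not met, the result is Novice.

Novice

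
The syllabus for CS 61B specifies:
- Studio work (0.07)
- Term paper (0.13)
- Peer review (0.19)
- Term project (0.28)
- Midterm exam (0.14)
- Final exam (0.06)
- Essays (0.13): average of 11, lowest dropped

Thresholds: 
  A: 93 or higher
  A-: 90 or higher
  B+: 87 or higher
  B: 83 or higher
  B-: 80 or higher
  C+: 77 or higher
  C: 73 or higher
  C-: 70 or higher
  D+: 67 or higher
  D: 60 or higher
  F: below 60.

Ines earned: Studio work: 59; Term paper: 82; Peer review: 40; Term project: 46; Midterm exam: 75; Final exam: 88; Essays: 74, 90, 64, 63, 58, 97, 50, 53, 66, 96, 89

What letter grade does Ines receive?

Essays: drop 50 → average of remaining 10 = 750/10 = 75
Weighted total:
  Studio work 59 × 0.07 = 4.13
  Term paper 82 × 0.13 = 10.66
  Peer review 40 × 0.19 = 7.6
  Term project 46 × 0.28 = 12.88
  Midterm exam 75 × 0.14 = 10.5
  Final exam 88 × 0.06 = 5.28
  Essays 75 × 0.13 = 9.75
Sum = 60.8
60.8 is ≥ 60 and < 67 → D

D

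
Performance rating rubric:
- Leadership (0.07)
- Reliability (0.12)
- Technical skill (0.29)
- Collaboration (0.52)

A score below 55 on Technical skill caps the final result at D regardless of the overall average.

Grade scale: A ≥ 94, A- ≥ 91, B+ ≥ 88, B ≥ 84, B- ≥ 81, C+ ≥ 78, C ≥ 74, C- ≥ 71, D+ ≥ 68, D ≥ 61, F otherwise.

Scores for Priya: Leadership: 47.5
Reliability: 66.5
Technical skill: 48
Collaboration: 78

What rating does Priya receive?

D

Technical skill score 48 < 55: minimum not met.
Weighted total:
  Leadership 47.5 × 0.07 = 3.325
  Reliability 66.5 × 0.12 = 7.98
  Technical skill 48 × 0.29 = 13.92
  Collaboration 78 × 0.52 = 40.56
Sum = 65.785
65.785 would be D; cap at D applies → D.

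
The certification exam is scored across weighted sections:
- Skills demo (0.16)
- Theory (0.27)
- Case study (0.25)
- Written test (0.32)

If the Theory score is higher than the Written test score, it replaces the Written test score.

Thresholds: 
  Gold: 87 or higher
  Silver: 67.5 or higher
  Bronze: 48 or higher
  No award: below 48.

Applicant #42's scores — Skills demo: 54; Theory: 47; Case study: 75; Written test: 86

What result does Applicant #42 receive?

Theory (47) ≤ Written test (86), so Written test stays at 86.
Weighted total:
  Skills demo 54 × 0.16 = 8.64
  Theory 47 × 0.27 = 12.69
  Case study 75 × 0.25 = 18.75
  Written test 86 × 0.32 = 27.52
Sum = 67.6
67.6 is ≥ 67.5 and < 87 → Silver

Silver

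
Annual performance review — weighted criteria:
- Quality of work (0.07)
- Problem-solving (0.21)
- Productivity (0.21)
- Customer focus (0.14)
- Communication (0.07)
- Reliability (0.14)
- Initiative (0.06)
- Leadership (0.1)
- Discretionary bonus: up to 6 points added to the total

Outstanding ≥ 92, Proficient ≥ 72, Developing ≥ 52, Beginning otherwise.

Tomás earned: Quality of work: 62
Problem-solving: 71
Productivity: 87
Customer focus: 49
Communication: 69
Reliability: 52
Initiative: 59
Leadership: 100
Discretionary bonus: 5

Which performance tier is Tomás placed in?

Proficient

Weighted total:
  Quality of work 62 × 0.07 = 4.34
  Problem-solving 71 × 0.21 = 14.91
  Productivity 87 × 0.21 = 18.27
  Customer focus 49 × 0.14 = 6.86
  Communication 69 × 0.07 = 4.83
  Reliability 52 × 0.14 = 7.28
  Initiative 59 × 0.06 = 3.54
  Leadership 100 × 0.1 = 10
Sum = 70.03
Discretionary bonus: 70.03 + 5 = 75.03
75.03 is ≥ 72 and < 92 → Proficient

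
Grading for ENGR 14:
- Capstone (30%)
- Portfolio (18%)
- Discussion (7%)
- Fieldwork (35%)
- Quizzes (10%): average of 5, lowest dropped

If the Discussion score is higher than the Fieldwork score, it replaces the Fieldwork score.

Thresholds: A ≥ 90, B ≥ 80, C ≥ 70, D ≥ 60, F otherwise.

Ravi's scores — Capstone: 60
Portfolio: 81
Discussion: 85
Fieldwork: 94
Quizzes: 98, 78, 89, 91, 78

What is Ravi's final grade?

Quizzes: drop 78 → average of remaining 4 = 356/4 = 89
Discussion (85) ≤ Fieldwork (94), so Fieldwork stays at 94.
Weighted total:
  Capstone 60 × 0.3 = 18
  Portfolio 81 × 0.18 = 14.58
  Discussion 85 × 0.07 = 5.95
  Fieldwork 94 × 0.35 = 32.9
  Quizzes 89 × 0.1 = 8.9
Sum = 80.33
80.33 is ≥ 80 and < 90 → B

B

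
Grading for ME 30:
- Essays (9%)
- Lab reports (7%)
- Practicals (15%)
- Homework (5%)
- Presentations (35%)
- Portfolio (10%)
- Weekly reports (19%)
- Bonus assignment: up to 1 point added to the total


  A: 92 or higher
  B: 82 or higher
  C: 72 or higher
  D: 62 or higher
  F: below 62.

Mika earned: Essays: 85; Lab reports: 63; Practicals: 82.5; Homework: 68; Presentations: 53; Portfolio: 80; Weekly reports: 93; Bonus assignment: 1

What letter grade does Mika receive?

Weighted total:
  Essays 85 × 0.09 = 7.65
  Lab reports 63 × 0.07 = 4.41
  Practicals 82.5 × 0.15 = 12.375
  Homework 68 × 0.05 = 3.4
  Presentations 53 × 0.35 = 18.55
  Portfolio 80 × 0.1 = 8
  Weekly reports 93 × 0.19 = 17.67
Sum = 72.055
Bonus assignment: 72.055 + 1 = 73.055
73.055 is ≥ 72 and < 82 → C

C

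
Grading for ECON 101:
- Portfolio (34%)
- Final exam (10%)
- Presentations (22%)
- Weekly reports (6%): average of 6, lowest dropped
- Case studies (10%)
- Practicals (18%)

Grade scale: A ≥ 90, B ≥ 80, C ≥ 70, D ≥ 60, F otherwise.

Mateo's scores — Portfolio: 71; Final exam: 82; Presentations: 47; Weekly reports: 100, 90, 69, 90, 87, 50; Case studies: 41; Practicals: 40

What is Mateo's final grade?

Weekly reports: drop 50 → average of remaining 5 = 436/5 = 87.2
Weighted total:
  Portfolio 71 × 0.34 = 24.14
  Final exam 82 × 0.1 = 8.2
  Presentations 47 × 0.22 = 10.34
  Weekly reports 87.2 × 0.06 = 5.232
  Case studies 41 × 0.1 = 4.1
  Practicals 40 × 0.18 = 7.2
Sum = 59.212
59.212 < 60 → F

F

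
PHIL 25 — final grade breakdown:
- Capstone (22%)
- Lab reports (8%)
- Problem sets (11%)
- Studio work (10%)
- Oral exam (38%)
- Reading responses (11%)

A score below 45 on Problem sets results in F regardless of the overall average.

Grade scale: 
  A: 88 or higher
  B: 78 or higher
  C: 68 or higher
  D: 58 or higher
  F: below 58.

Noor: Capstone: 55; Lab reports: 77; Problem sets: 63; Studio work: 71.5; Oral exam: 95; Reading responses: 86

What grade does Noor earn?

C

Problem sets score 63 ≥ 45: minimum met.
Weighted total:
  Capstone 55 × 0.22 = 12.1
  Lab reports 77 × 0.08 = 6.16
  Problem sets 63 × 0.11 = 6.93
  Studio work 71.5 × 0.1 = 7.15
  Oral exam 95 × 0.38 = 36.1
  Reading responses 86 × 0.11 = 9.46
Sum = 77.9
77.9 is ≥ 68 and < 78 → C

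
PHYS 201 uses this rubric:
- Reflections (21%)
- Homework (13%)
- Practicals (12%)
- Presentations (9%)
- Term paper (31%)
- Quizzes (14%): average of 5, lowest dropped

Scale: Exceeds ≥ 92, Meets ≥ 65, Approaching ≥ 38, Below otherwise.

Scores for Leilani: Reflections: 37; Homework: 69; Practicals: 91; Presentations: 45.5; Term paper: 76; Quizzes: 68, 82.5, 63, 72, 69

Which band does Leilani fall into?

Quizzes: drop 63 → average of remaining 4 = 291.5/4 = 72.875
Weighted total:
  Reflections 37 × 0.21 = 7.77
  Homework 69 × 0.13 = 8.97
  Practicals 91 × 0.12 = 10.92
  Presentations 45.5 × 0.09 = 4.095
  Term paper 76 × 0.31 = 23.56
  Quizzes 72.875 × 0.14 = 10.2025
Sum = 65.5175
65.5175 is ≥ 65 and < 92 → Meets

Meets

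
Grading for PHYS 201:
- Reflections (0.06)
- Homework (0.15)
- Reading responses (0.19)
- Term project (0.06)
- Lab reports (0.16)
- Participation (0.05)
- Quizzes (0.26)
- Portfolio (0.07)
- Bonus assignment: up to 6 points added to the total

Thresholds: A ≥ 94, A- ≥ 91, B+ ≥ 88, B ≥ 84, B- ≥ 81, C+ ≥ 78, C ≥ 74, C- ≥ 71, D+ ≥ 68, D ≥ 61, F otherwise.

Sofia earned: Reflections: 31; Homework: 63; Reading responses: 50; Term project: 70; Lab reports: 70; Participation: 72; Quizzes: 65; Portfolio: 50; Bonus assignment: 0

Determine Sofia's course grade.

Weighted total:
  Reflections 31 × 0.06 = 1.86
  Homework 63 × 0.15 = 9.45
  Reading responses 50 × 0.19 = 9.5
  Term project 70 × 0.06 = 4.2
  Lab reports 70 × 0.16 = 11.2
  Participation 72 × 0.05 = 3.6
  Quizzes 65 × 0.26 = 16.9
  Portfolio 50 × 0.07 = 3.5
Sum = 60.21
Bonus assignment: 60.21 + 0 = 60.21
60.21 < 61 → F

F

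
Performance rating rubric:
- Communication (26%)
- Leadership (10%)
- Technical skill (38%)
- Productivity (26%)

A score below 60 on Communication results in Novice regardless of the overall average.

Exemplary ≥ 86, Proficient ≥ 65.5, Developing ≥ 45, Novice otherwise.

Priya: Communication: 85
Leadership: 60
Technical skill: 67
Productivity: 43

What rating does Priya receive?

Developing

Communication score 85 ≥ 60: minimum met.
Weighted total:
  Communication 85 × 0.26 = 22.1
  Leadership 60 × 0.1 = 6
  Technical skill 67 × 0.38 = 25.46
  Productivity 43 × 0.26 = 11.18
Sum = 64.74
64.74 is ≥ 45 and < 65.5 → Developing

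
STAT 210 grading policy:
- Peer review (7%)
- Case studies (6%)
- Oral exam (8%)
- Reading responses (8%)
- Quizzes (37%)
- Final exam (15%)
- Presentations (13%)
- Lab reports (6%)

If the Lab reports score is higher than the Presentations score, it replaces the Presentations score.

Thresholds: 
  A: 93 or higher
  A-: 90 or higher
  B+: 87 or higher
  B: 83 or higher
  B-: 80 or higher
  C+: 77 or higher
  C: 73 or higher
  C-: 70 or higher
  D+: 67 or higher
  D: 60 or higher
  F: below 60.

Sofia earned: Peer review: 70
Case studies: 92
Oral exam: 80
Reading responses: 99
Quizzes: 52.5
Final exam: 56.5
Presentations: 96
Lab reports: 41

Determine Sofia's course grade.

D+

Lab reports (41) ≤ Presentations (96), so Presentations stays at 96.
Weighted total:
  Peer review 70 × 0.07 = 4.9
  Case studies 92 × 0.06 = 5.52
  Oral exam 80 × 0.08 = 6.4
  Reading responses 99 × 0.08 = 7.92
  Quizzes 52.5 × 0.37 = 19.425
  Final exam 56.5 × 0.15 = 8.475
  Presentations 96 × 0.13 = 12.48
  Lab reports 41 × 0.06 = 2.46
Sum = 67.58
67.58 is ≥ 67 and < 70 → D+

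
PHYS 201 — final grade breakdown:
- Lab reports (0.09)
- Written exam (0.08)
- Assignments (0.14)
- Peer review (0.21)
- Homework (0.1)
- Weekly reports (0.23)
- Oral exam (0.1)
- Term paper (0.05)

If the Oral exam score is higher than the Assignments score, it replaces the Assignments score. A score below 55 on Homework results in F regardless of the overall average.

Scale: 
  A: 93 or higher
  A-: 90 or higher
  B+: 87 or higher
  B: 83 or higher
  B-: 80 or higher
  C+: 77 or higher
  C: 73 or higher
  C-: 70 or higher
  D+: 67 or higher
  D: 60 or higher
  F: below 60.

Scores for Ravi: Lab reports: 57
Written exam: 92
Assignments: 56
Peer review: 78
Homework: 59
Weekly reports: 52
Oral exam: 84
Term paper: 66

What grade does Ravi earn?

C-

Oral exam (84) > Assignments (56), so Assignments counts as 84.
Homework score 59 ≥ 55: minimum met.
Weighted total:
  Lab reports 57 × 0.09 = 5.13
  Written exam 92 × 0.08 = 7.36
  Assignments 84 × 0.14 = 11.76
  Peer review 78 × 0.21 = 16.38
  Homework 59 × 0.1 = 5.9
  Weekly reports 52 × 0.23 = 11.96
  Oral exam 84 × 0.1 = 8.4
  Term paper 66 × 0.05 = 3.3
Sum = 70.19
70.19 is ≥ 70 and < 73 → C-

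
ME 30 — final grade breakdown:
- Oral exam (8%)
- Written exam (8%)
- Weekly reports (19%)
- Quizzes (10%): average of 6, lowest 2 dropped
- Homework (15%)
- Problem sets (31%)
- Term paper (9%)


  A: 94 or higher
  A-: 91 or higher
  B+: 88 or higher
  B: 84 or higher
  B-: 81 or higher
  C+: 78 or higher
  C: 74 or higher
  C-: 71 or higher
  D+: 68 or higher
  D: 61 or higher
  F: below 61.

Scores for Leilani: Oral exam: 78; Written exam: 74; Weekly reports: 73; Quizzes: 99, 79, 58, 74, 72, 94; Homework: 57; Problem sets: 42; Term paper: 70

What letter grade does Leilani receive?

Quizzes: drop 58, 72 → average of remaining 4 = 346/4 = 86.5
Weighted total:
  Oral exam 78 × 0.08 = 6.24
  Written exam 74 × 0.08 = 5.92
  Weekly reports 73 × 0.19 = 13.87
  Quizzes 86.5 × 0.1 = 8.65
  Homework 57 × 0.15 = 8.55
  Problem sets 42 × 0.31 = 13.02
  Term paper 70 × 0.09 = 6.3
Sum = 62.55
62.55 is ≥ 61 and < 68 → D

D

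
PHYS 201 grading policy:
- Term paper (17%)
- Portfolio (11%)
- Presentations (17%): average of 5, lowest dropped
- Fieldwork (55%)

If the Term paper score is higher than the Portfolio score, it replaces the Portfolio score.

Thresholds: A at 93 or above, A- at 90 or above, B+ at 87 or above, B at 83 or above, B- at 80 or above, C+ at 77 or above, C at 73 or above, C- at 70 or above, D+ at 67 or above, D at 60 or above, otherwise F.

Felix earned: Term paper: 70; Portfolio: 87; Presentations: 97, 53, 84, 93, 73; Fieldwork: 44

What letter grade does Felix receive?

D

Presentations: drop 53 → average of remaining 4 = 347/4 = 86.75
Term paper (70) ≤ Portfolio (87), so Portfolio stays at 87.
Weighted total:
  Term paper 70 × 0.17 = 11.9
  Portfolio 87 × 0.11 = 9.57
  Presentations 86.75 × 0.17 = 14.7475
  Fieldwork 44 × 0.55 = 24.2
Sum = 60.4175
60.4175 is ≥ 60 and < 67 → D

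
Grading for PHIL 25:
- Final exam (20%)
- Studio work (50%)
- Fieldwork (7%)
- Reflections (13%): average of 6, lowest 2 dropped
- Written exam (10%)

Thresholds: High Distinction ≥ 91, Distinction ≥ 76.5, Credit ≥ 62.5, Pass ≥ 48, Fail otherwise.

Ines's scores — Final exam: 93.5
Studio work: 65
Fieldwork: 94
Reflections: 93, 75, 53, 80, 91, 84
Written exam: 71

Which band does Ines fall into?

Credit

Reflections: drop 53, 75 → average of remaining 4 = 348/4 = 87
Weighted total:
  Final exam 93.5 × 0.2 = 18.7
  Studio work 65 × 0.5 = 32.5
  Fieldwork 94 × 0.07 = 6.58
  Reflections 87 × 0.13 = 11.31
  Written exam 71 × 0.1 = 7.1
Sum = 76.19
76.19 is ≥ 62.5 and < 76.5 → Credit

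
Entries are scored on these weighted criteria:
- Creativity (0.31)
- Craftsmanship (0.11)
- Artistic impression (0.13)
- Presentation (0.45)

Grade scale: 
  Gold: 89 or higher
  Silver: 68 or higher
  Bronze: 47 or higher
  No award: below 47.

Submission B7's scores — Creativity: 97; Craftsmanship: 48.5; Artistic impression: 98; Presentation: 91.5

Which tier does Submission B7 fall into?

Weighted total:
  Creativity 97 × 0.31 = 30.07
  Craftsmanship 48.5 × 0.11 = 5.335
  Artistic impression 98 × 0.13 = 12.74
  Presentation 91.5 × 0.45 = 41.175
Sum = 89.32
89.32 ≥ 89 → Gold

Gold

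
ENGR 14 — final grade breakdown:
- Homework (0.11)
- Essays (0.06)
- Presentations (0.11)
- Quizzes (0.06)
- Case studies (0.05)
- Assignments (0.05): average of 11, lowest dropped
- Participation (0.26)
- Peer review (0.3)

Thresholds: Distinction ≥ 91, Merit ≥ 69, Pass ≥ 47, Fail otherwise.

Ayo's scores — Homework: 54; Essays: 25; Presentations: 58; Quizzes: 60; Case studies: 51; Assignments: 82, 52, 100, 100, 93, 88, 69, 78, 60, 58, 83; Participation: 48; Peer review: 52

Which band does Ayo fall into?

Pass

Assignments: drop 52 → average of remaining 10 = 811/10 = 81.1
Weighted total:
  Homework 54 × 0.11 = 5.94
  Essays 25 × 0.06 = 1.5
  Presentations 58 × 0.11 = 6.38
  Quizzes 60 × 0.06 = 3.6
  Case studies 51 × 0.05 = 2.55
  Assignments 81.1 × 0.05 = 4.055
  Participation 48 × 0.26 = 12.48
  Peer review 52 × 0.3 = 15.6
Sum = 52.105
52.105 is ≥ 47 and < 69 → Pass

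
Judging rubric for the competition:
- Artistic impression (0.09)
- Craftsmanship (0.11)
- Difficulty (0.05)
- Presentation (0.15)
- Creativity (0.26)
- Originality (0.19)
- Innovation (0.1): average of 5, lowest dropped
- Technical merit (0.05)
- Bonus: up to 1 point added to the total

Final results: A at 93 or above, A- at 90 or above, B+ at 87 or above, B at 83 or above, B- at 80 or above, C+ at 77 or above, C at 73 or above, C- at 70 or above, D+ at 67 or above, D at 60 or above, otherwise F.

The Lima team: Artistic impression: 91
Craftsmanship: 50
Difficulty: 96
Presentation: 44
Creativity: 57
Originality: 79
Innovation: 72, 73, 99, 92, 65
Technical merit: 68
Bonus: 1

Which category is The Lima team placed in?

Innovation: drop 65 → average of remaining 4 = 336/4 = 84
Weighted total:
  Artistic impression 91 × 0.09 = 8.19
  Craftsmanship 50 × 0.11 = 5.5
  Difficulty 96 × 0.05 = 4.8
  Presentation 44 × 0.15 = 6.6
  Creativity 57 × 0.26 = 14.82
  Originality 79 × 0.19 = 15.01
  Innovation 84 × 0.1 = 8.4
  Technical merit 68 × 0.05 = 3.4
Sum = 66.72
Bonus: 66.72 + 1 = 67.72
67.72 is ≥ 67 and < 70 → D+

D+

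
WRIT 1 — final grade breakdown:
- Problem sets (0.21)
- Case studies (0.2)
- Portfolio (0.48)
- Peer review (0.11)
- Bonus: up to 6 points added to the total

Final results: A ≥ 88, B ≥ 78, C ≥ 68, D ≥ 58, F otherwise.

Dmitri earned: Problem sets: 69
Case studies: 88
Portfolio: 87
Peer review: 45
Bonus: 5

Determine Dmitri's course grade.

B

Weighted total:
  Problem sets 69 × 0.21 = 14.49
  Case studies 88 × 0.2 = 17.6
  Portfolio 87 × 0.48 = 41.76
  Peer review 45 × 0.11 = 4.95
Sum = 78.8
Bonus: 78.8 + 5 = 83.8
83.8 is ≥ 78 and < 88 → B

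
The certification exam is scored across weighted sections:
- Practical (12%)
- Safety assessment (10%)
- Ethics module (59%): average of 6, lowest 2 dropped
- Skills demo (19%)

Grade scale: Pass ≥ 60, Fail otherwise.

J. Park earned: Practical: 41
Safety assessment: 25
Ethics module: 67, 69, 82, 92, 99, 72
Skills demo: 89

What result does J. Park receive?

Pass

Ethics module: drop 67, 69 → average of remaining 4 = 345/4 = 86.25
Weighted total:
  Practical 41 × 0.12 = 4.92
  Safety assessment 25 × 0.1 = 2.5
  Ethics module 86.25 × 0.59 = 50.8875
  Skills demo 89 × 0.19 = 16.91
Sum = 75.2175
75.2175 ≥ 60 → Pass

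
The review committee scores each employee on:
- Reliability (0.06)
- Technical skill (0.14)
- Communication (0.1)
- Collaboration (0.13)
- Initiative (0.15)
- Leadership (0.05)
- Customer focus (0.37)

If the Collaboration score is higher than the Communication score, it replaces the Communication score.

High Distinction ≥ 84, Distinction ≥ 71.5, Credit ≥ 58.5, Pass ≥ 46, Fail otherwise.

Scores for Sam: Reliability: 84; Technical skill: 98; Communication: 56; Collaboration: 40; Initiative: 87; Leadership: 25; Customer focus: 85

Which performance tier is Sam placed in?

Distinction

Collaboration (40) ≤ Communication (56), so Communication stays at 56.
Weighted total:
  Reliability 84 × 0.06 = 5.04
  Technical skill 98 × 0.14 = 13.72
  Communication 56 × 0.1 = 5.6
  Collaboration 40 × 0.13 = 5.2
  Initiative 87 × 0.15 = 13.05
  Leadership 25 × 0.05 = 1.25
  Customer focus 85 × 0.37 = 31.45
Sum = 75.31
75.31 is ≥ 71.5 and < 84 → Distinction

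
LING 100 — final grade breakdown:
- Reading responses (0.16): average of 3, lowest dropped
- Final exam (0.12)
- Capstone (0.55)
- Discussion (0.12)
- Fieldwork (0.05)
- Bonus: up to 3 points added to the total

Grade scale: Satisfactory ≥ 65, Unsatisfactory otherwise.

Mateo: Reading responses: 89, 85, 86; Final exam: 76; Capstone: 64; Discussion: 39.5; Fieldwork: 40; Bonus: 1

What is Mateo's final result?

Satisfactory

Reading responses: drop 85 → average of remaining 2 = 175/2 = 87.5
Weighted total:
  Reading responses 87.5 × 0.16 = 14
  Final exam 76 × 0.12 = 9.12
  Capstone 64 × 0.55 = 35.2
  Discussion 39.5 × 0.12 = 4.74
  Fieldwork 40 × 0.05 = 2
Sum = 65.06
Bonus: 65.06 + 1 = 66.06
66.06 ≥ 65 → Satisfactory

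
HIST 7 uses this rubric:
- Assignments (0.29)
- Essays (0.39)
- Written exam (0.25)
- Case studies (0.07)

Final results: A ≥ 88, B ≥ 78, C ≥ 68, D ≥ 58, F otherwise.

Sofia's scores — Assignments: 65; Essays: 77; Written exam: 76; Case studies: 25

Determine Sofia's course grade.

C

Weighted total:
  Assignments 65 × 0.29 = 18.85
  Essays 77 × 0.39 = 30.03
  Written exam 76 × 0.25 = 19
  Case studies 25 × 0.07 = 1.75
Sum = 69.63
69.63 is ≥ 68 and < 78 → C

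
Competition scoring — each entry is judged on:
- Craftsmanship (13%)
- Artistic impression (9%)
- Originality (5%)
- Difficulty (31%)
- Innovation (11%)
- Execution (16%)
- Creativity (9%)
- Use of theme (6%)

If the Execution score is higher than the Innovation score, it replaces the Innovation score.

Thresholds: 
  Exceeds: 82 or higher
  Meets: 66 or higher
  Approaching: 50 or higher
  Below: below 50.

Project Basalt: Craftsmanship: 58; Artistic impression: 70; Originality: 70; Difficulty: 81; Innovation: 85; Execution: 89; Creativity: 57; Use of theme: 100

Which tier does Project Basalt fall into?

Meets

Execution (89) > Innovation (85), so Innovation counts as 89.
Weighted total:
  Craftsmanship 58 × 0.13 = 7.54
  Artistic impression 70 × 0.09 = 6.3
  Originality 70 × 0.05 = 3.5
  Difficulty 81 × 0.31 = 25.11
  Innovation 89 × 0.11 = 9.79
  Execution 89 × 0.16 = 14.24
  Creativity 57 × 0.09 = 5.13
  Use of theme 100 × 0.06 = 6
Sum = 77.61
77.61 is ≥ 66 and < 82 → Meets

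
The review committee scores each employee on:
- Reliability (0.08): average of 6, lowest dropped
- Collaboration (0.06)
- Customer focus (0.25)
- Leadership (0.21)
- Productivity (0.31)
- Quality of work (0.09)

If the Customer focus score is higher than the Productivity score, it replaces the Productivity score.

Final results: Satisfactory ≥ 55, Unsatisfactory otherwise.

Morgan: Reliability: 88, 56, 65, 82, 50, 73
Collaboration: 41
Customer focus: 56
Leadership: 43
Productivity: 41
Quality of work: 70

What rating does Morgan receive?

Reliability: drop 50 → average of remaining 5 = 364/5 = 72.8
Customer focus (56) > Productivity (41), so Productivity counts as 56.
Weighted total:
  Reliability 72.8 × 0.08 = 5.824
  Collaboration 41 × 0.06 = 2.46
  Customer focus 56 × 0.25 = 14
  Leadership 43 × 0.21 = 9.03
  Productivity 56 × 0.31 = 17.36
  Quality of work 70 × 0.09 = 6.3
Sum = 54.974
54.974 < 55 → Unsatisfactory

Unsatisfactory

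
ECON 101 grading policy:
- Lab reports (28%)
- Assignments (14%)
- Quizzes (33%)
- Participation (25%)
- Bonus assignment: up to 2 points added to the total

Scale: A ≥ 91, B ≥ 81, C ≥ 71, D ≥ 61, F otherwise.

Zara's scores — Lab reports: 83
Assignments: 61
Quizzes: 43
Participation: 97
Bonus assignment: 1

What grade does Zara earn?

Weighted total:
  Lab reports 83 × 0.28 = 23.24
  Assignments 61 × 0.14 = 8.54
  Quizzes 43 × 0.33 = 14.19
  Participation 97 × 0.25 = 24.25
Sum = 70.22
Bonus assignment: 70.22 + 1 = 71.22
71.22 is ≥ 71 and < 81 → C

C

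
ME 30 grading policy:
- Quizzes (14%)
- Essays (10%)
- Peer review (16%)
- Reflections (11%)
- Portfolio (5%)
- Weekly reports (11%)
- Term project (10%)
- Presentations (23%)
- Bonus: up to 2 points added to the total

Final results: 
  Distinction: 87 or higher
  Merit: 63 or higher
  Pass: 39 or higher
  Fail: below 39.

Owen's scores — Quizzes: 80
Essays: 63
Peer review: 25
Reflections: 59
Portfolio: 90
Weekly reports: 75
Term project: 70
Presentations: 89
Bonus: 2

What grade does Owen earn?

Weighted total:
  Quizzes 80 × 0.14 = 11.2
  Essays 63 × 0.1 = 6.3
  Peer review 25 × 0.16 = 4
  Reflections 59 × 0.11 = 6.49
  Portfolio 90 × 0.05 = 4.5
  Weekly reports 75 × 0.11 = 8.25
  Term project 70 × 0.1 = 7
  Presentations 89 × 0.23 = 20.47
Sum = 68.21
Bonus: 68.21 + 2 = 70.21
70.21 is ≥ 63 and < 87 → Merit

Merit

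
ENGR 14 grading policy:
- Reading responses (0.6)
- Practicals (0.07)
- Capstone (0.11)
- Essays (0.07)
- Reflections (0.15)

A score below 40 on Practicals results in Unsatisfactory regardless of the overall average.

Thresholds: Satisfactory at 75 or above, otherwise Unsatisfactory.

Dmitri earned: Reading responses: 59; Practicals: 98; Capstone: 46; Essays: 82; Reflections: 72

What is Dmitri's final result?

Practicals score 98 ≥ 40: minimum met.
Weighted total:
  Reading responses 59 × 0.6 = 35.4
  Practicals 98 × 0.07 = 6.86
  Capstone 46 × 0.11 = 5.06
  Essays 82 × 0.07 = 5.74
  Reflections 72 × 0.15 = 10.8
Sum = 63.86
63.86 < 75 → Unsatisfactory

Unsatisfactory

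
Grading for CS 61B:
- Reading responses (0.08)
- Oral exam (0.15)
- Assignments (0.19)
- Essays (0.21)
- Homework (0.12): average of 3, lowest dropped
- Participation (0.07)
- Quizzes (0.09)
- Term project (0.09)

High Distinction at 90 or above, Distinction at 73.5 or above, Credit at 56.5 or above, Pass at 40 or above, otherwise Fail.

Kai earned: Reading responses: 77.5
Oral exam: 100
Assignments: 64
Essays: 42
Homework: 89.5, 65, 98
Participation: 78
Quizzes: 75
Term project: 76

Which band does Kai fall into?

Credit

Homework: drop 65 → average of remaining 2 = 187.5/2 = 93.75
Weighted total:
  Reading responses 77.5 × 0.08 = 6.2
  Oral exam 100 × 0.15 = 15
  Assignments 64 × 0.19 = 12.16
  Essays 42 × 0.21 = 8.82
  Homework 93.75 × 0.12 = 11.25
  Participation 78 × 0.07 = 5.46
  Quizzes 75 × 0.09 = 6.75
  Term project 76 × 0.09 = 6.84
Sum = 72.48
72.48 is ≥ 56.5 and < 73.5 → Credit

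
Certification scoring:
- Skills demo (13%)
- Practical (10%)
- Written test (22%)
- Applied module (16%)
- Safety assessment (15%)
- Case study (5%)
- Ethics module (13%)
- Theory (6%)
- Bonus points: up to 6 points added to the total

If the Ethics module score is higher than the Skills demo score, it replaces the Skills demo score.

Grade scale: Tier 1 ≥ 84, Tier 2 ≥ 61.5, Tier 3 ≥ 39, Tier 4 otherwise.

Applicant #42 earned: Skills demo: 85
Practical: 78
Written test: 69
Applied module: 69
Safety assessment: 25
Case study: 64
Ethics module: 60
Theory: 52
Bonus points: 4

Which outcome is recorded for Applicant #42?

Ethics module (60) ≤ Skills demo (85), so Skills demo stays at 85.
Weighted total:
  Skills demo 85 × 0.13 = 11.05
  Practical 78 × 0.1 = 7.8
  Written test 69 × 0.22 = 15.18
  Applied module 69 × 0.16 = 11.04
  Safety assessment 25 × 0.15 = 3.75
  Case study 64 × 0.05 = 3.2
  Ethics module 60 × 0.13 = 7.8
  Theory 52 × 0.06 = 3.12
Sum = 62.94
Bonus points: 62.94 + 4 = 66.94
66.94 is ≥ 61.5 and < 84 → Tier 2

Tier 2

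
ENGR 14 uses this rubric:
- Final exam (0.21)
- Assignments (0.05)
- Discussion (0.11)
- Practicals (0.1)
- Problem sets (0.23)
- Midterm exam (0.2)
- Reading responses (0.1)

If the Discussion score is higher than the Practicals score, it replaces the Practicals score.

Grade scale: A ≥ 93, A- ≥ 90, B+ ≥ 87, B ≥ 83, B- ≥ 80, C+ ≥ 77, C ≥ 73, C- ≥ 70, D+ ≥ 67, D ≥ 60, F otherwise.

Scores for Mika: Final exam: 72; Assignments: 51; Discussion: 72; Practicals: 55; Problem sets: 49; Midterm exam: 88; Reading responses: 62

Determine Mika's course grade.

Discussion (72) > Practicals (55), so Practicals counts as 72.
Weighted total:
  Final exam 72 × 0.21 = 15.12
  Assignments 51 × 0.05 = 2.55
  Discussion 72 × 0.11 = 7.92
  Practicals 72 × 0.1 = 7.2
  Problem sets 49 × 0.23 = 11.27
  Midterm exam 88 × 0.2 = 17.6
  Reading responses 62 × 0.1 = 6.2
Sum = 67.86
67.86 is ≥ 67 and < 70 → D+

D+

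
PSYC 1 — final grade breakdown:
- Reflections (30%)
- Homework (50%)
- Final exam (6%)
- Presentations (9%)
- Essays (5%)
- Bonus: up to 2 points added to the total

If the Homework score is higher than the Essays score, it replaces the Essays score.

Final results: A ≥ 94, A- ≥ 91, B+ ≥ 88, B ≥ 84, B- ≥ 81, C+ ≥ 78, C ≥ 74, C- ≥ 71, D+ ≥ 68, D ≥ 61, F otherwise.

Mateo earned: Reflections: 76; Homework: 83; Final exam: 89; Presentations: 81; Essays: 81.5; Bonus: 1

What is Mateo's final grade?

Homework (83) > Essays (81.5), so Essays counts as 83.
Weighted total:
  Reflections 76 × 0.3 = 22.8
  Homework 83 × 0.5 = 41.5
  Final exam 89 × 0.06 = 5.34
  Presentations 81 × 0.09 = 7.29
  Essays 83 × 0.05 = 4.15
Sum = 81.08
Bonus: 81.08 + 1 = 82.08
82.08 is ≥ 81 and < 84 → B-

B-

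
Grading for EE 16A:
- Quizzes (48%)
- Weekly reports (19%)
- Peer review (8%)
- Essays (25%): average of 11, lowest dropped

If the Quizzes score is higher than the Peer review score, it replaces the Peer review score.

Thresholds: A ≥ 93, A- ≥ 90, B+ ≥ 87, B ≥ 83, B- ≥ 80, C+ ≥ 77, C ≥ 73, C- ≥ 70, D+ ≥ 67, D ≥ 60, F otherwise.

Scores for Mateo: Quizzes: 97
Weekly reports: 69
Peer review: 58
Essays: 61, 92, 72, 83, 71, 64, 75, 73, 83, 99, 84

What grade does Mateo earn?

Essays: drop 61 → average of remaining 10 = 796/10 = 79.6
Quizzes (97) > Peer review (58), so Peer review counts as 97.
Weighted total:
  Quizzes 97 × 0.48 = 46.56
  Weekly reports 69 × 0.19 = 13.11
  Peer review 97 × 0.08 = 7.76
  Essays 79.6 × 0.25 = 19.9
Sum = 87.33
87.33 is ≥ 87 and < 90 → B+

B+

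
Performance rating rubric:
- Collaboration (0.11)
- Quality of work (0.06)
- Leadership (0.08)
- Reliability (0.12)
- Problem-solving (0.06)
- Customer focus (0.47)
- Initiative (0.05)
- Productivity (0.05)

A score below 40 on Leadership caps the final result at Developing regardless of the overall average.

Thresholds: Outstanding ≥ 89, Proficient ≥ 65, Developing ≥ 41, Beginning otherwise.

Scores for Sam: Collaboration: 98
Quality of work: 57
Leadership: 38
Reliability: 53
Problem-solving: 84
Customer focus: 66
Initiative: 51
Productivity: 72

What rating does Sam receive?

Developing

Leadership score 38 < 40: minimum not met.
Weighted total:
  Collaboration 98 × 0.11 = 10.78
  Quality of work 57 × 0.06 = 3.42
  Leadership 38 × 0.08 = 3.04
  Reliability 53 × 0.12 = 6.36
  Problem-solving 84 × 0.06 = 5.04
  Customer focus 66 × 0.47 = 31.02
  Initiative 51 × 0.05 = 2.55
  Productivity 72 × 0.05 = 3.6
Sum = 65.81
65.81 would be Proficient; cap at Developing applies → Developing.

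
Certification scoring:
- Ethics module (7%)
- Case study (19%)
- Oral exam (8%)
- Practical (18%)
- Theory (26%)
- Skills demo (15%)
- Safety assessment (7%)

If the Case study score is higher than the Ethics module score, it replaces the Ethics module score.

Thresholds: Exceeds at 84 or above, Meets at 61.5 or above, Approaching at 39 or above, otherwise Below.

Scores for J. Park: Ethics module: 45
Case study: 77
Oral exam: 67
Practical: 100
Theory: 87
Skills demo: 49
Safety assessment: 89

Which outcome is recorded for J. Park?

Case study (77) > Ethics module (45), so Ethics module counts as 77.
Weighted total:
  Ethics module 77 × 0.07 = 5.39
  Case study 77 × 0.19 = 14.63
  Oral exam 67 × 0.08 = 5.36
  Practical 100 × 0.18 = 18
  Theory 87 × 0.26 = 22.62
  Skills demo 49 × 0.15 = 7.35
  Safety assessment 89 × 0.07 = 6.23
Sum = 79.58
79.58 is ≥ 61.5 and < 84 → Meets

Meets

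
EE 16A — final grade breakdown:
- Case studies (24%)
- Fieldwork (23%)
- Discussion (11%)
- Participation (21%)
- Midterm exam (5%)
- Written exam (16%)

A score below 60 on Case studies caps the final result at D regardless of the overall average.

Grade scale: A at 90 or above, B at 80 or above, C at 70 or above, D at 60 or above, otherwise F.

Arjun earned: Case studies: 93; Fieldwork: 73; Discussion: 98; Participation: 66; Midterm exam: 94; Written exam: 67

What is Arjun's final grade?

C

Case studies score 93 ≥ 60: minimum met.
Weighted total:
  Case studies 93 × 0.24 = 22.32
  Fieldwork 73 × 0.23 = 16.79
  Discussion 98 × 0.11 = 10.78
  Participation 66 × 0.21 = 13.86
  Midterm exam 94 × 0.05 = 4.7
  Written exam 67 × 0.16 = 10.72
Sum = 79.17
79.17 is ≥ 70 and < 80 → C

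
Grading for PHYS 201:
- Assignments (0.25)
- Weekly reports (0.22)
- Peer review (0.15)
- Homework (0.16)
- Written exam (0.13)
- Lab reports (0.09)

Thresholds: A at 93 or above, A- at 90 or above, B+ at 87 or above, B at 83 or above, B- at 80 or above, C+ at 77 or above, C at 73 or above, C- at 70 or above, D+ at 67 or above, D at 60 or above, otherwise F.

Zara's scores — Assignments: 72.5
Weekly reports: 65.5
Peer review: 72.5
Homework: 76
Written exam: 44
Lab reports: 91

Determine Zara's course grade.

Weighted total:
  Assignments 72.5 × 0.25 = 18.125
  Weekly reports 65.5 × 0.22 = 14.41
  Peer review 72.5 × 0.15 = 10.875
  Homework 76 × 0.16 = 12.16
  Written exam 44 × 0.13 = 5.72
  Lab reports 91 × 0.09 = 8.19
Sum = 69.48
69.48 is ≥ 67 and < 70 → D+

D+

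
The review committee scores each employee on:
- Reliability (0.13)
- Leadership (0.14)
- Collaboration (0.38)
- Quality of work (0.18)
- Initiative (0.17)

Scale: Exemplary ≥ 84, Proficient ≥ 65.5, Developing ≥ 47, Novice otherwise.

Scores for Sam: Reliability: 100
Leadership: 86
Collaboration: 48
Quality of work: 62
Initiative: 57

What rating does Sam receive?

Weighted total:
  Reliability 100 × 0.13 = 13
  Leadership 86 × 0.14 = 12.04
  Collaboration 48 × 0.38 = 18.24
  Quality of work 62 × 0.18 = 11.16
  Initiative 57 × 0.17 = 9.69
Sum = 64.13
64.13 is ≥ 47 and < 65.5 → Developing

Developing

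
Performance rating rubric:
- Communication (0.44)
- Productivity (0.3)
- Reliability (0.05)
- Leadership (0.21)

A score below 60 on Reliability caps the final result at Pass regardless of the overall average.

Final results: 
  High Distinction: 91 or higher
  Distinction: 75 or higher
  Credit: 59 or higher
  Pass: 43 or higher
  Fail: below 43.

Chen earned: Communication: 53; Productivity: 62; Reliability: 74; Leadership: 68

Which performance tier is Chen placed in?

Credit

Reliability score 74 ≥ 60: minimum met.
Weighted total:
  Communication 53 × 0.44 = 23.32
  Productivity 62 × 0.3 = 18.6
  Reliability 74 × 0.05 = 3.7
  Leadership 68 × 0.21 = 14.28
Sum = 59.9
59.9 is ≥ 59 and < 75 → Credit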